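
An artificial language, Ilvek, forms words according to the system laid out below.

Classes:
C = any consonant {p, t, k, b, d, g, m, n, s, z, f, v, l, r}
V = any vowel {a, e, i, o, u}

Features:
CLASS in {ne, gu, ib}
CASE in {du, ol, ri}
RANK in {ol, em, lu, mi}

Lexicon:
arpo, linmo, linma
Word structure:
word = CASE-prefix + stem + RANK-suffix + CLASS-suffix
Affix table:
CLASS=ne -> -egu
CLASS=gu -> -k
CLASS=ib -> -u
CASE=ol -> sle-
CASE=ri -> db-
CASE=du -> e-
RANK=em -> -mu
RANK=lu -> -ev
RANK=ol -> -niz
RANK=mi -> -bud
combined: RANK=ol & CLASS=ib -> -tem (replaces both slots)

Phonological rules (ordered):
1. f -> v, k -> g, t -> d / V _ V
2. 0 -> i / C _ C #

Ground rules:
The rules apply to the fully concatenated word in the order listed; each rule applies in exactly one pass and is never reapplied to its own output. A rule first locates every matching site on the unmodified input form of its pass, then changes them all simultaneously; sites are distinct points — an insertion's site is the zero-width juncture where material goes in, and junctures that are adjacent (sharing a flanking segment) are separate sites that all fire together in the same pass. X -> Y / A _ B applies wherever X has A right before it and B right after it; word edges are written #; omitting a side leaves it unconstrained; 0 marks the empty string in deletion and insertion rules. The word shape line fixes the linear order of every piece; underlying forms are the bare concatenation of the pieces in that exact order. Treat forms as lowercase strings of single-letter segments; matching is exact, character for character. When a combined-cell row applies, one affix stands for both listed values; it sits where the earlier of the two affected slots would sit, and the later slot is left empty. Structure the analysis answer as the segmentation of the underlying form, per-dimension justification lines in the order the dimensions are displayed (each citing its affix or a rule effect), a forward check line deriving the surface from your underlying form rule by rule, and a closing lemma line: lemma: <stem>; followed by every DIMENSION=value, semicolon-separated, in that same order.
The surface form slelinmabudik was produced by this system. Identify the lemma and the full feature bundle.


underlying: sle-linma-bud-k
CLASS=gu - signalled by the affix -k
CASE=ol - signalled by the affix sle-
RANK=mi - signalled by the affix -bud
check: slelinmabudk -> slelinmabudk -> slelinmabudik
lemma: linma; CLASS=gu; CASE=ol; RANK=mi


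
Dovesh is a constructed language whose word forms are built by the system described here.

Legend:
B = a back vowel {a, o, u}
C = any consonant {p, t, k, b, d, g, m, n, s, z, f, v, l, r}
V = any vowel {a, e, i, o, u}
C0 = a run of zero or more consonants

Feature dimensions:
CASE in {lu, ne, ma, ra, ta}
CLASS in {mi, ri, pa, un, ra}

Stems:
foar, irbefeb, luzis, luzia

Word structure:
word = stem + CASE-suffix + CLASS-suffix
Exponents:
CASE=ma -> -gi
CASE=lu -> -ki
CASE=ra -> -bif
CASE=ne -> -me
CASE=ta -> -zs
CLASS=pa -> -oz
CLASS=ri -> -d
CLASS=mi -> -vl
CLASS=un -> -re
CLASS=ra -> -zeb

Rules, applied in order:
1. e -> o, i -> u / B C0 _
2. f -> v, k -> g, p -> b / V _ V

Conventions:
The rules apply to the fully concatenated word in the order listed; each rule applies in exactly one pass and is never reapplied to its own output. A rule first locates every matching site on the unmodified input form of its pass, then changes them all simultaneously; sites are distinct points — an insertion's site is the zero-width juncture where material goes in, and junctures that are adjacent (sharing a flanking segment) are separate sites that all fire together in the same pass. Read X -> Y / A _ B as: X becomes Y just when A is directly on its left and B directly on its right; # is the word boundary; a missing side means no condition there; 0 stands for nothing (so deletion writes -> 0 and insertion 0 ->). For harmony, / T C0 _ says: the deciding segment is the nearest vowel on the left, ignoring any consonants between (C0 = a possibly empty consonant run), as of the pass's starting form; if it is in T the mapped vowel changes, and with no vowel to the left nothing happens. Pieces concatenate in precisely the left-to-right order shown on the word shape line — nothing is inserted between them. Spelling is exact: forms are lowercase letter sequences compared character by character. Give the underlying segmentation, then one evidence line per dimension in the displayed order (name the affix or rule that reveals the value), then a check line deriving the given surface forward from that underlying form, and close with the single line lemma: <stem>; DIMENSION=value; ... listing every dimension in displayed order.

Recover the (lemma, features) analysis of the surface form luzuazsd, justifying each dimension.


underlying: luzia-zs-d
CASE=ta - signalled by the affix -zs
CLASS=ri - signalled by the affix -d
check: luziazsd -> luzuazsd -> luzuazsd
lemma: luzia; CASE=ta; CLASS=ri


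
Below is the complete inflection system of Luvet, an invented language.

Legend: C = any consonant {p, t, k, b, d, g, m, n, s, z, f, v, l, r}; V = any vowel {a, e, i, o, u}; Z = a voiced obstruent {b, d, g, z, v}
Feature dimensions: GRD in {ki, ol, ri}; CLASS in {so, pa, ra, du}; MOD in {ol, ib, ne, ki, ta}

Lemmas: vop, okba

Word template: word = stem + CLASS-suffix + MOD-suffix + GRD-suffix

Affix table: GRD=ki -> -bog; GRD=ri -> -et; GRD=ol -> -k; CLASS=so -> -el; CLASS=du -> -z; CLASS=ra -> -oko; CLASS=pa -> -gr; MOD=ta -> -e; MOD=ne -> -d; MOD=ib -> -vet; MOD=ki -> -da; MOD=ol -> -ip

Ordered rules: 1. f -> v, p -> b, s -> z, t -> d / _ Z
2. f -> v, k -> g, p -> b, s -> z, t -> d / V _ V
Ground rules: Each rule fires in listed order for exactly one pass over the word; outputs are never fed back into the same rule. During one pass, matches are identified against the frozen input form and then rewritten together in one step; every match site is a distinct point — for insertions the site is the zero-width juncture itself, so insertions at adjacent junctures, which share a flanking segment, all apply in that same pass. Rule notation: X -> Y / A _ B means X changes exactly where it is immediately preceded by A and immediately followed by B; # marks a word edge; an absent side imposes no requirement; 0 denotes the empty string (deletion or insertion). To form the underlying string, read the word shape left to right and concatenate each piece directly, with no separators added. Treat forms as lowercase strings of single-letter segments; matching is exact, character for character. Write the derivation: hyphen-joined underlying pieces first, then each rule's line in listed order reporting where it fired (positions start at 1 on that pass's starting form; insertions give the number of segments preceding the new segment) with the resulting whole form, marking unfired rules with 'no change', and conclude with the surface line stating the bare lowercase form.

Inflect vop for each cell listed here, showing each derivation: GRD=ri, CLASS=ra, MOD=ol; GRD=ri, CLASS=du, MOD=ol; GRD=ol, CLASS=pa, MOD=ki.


cell GRD=ri, CLASS=ra, MOD=ol:
underlying: vop-oko-ip-et
1. f -> v, p -> b, s -> z, t -> d / _ Z: no change
2. f -> v, k -> g, p -> b, s -> z, t -> d / V _ V: fires at position(s) 3, 5, 8: vobogoibet
surface: vobogoibet

cell GRD=ri, CLASS=du, MOD=ol:
underlying: vop-z-ip-et
1. f -> v, p -> b, s -> z, t -> d / _ Z: fires at position(s) 3: vobzipet
2. f -> v, k -> g, p -> b, s -> z, t -> d / V _ V: fires at position(s) 6: vobzibet
surface: vobzibet

cell GRD=ol, CLASS=pa, MOD=ki:
underlying: vop-gr-da-k
1. f -> v, p -> b, s -> z, t -> d / _ Z: fires at position(s) 3: vobgrdak
2. f -> v, k -> g, p -> b, s -> z, t -> d / V _ V: no change
surface: vobgrdak


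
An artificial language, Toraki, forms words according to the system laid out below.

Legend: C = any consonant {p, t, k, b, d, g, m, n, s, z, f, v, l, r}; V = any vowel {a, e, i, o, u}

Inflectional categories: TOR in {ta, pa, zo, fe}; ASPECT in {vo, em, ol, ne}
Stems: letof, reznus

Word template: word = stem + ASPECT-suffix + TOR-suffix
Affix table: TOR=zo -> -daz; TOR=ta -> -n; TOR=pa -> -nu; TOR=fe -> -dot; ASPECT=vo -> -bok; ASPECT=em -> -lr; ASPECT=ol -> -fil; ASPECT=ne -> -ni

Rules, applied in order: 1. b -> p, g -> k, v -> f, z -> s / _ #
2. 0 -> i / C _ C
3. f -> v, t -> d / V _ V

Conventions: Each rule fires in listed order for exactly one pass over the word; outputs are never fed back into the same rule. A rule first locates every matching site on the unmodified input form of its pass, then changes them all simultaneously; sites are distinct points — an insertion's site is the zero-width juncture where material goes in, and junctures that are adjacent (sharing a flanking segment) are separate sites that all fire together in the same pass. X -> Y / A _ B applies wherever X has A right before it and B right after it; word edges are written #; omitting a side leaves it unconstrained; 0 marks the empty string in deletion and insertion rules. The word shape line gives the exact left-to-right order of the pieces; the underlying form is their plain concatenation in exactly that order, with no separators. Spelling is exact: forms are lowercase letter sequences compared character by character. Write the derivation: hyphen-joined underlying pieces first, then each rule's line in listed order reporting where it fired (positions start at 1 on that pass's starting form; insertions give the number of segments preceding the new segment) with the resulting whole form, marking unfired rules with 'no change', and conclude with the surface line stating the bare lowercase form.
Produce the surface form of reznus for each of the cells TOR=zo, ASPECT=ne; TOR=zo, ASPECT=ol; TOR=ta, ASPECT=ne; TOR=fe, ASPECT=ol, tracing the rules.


cell TOR=zo, ASPECT=ne:
underlying: reznus-ni-daz
1. b -> p, g -> k, v -> f, z -> s / _ #: fires at position(s) 11: reznusnidas
2. 0 -> i / C _ C: inserts after position(s) 3, 6: rezinusinidas
3. f -> v, t -> d / V _ V: no change
surface: rezinusinidas

cell TOR=zo, ASPECT=ol:
underlying: reznus-fil-daz
1. b -> p, g -> k, v -> f, z -> s / _ #: fires at position(s) 12: reznusfildas
2. 0 -> i / C _ C: inserts after position(s) 3, 6, 9: rezinusifilidas
3. f -> v, t -> d / V _ V: fires at position(s) 9: rezinusivilidas
surface: rezinusivilidas

cell TOR=ta, ASPECT=ne:
underlying: reznus-ni-n
1. b -> p, g -> k, v -> f, z -> s / _ #: no change
2. 0 -> i / C _ C: inserts after position(s) 3, 6: rezinusinin
3. f -> v, t -> d / V _ V: no change
surface: rezinusinin

cell TOR=fe, ASPECT=ol:
underlying: reznus-fil-dot
1. b -> p, g -> k, v -> f, z -> s / _ #: no change
2. 0 -> i / C _ C: inserts after position(s) 3, 6, 9: rezinusifilidot
3. f -> v, t -> d / V _ V: fires at position(s) 9: rezinusivilidot
surface: rezinusivilidot


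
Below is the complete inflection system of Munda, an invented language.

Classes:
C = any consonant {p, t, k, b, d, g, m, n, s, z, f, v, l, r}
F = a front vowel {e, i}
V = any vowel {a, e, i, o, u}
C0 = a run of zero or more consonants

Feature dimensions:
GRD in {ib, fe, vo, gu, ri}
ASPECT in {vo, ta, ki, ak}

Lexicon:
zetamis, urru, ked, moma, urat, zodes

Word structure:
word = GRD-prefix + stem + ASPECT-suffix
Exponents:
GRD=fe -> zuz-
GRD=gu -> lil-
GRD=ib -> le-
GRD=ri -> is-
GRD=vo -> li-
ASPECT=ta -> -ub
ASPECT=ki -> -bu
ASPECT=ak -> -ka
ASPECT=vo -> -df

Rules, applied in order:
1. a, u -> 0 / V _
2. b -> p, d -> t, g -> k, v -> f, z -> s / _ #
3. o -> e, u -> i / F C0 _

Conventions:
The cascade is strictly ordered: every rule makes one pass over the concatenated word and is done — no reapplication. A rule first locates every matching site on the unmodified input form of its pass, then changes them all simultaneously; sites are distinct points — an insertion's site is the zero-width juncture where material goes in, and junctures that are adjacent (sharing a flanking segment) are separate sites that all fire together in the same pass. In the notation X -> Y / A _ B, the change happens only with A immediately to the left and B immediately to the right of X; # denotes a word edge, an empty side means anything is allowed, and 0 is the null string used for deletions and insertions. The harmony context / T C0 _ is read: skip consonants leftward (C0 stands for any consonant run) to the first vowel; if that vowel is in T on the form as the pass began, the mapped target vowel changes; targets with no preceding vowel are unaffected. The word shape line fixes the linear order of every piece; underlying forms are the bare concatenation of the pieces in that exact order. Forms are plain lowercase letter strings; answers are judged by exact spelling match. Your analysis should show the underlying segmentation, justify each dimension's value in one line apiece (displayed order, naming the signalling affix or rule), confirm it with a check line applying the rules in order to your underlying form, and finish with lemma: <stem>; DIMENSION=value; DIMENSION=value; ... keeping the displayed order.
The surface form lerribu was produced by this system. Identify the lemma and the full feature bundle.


underlying: le-urru-bu
GRD=ib - signalled by the affix le-
ASPECT=ki - signalled by the affix -bu
check: leurrubu -> lerrubu -> lerrubu -> lerribu
lemma: urru; GRD=ib; ASPECT=ki


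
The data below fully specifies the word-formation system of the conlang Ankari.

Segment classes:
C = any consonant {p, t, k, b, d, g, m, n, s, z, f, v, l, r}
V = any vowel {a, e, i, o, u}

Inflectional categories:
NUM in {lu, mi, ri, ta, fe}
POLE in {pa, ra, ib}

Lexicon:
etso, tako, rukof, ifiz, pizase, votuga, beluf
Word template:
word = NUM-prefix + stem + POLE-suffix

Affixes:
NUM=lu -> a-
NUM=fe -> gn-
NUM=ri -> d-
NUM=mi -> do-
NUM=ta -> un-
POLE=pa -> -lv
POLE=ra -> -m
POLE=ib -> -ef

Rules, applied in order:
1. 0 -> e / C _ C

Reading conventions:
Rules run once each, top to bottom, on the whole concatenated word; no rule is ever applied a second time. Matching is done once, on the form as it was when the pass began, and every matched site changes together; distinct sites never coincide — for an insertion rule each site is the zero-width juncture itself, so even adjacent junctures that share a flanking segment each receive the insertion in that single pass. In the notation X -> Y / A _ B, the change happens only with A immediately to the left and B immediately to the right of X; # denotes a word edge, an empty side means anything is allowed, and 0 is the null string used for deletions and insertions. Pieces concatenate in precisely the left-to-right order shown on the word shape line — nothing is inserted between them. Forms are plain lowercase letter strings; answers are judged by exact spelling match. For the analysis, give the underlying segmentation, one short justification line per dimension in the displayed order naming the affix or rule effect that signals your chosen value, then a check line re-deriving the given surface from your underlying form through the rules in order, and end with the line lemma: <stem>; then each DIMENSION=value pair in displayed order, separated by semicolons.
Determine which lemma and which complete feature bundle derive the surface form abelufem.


underlying: a-beluf-m
NUM=lu - signalled by the affix a-
POLE=ra - signalled by the affix -m
check: abelufm -> abelufem
lemma: beluf; NUM=lu; POLE=ra


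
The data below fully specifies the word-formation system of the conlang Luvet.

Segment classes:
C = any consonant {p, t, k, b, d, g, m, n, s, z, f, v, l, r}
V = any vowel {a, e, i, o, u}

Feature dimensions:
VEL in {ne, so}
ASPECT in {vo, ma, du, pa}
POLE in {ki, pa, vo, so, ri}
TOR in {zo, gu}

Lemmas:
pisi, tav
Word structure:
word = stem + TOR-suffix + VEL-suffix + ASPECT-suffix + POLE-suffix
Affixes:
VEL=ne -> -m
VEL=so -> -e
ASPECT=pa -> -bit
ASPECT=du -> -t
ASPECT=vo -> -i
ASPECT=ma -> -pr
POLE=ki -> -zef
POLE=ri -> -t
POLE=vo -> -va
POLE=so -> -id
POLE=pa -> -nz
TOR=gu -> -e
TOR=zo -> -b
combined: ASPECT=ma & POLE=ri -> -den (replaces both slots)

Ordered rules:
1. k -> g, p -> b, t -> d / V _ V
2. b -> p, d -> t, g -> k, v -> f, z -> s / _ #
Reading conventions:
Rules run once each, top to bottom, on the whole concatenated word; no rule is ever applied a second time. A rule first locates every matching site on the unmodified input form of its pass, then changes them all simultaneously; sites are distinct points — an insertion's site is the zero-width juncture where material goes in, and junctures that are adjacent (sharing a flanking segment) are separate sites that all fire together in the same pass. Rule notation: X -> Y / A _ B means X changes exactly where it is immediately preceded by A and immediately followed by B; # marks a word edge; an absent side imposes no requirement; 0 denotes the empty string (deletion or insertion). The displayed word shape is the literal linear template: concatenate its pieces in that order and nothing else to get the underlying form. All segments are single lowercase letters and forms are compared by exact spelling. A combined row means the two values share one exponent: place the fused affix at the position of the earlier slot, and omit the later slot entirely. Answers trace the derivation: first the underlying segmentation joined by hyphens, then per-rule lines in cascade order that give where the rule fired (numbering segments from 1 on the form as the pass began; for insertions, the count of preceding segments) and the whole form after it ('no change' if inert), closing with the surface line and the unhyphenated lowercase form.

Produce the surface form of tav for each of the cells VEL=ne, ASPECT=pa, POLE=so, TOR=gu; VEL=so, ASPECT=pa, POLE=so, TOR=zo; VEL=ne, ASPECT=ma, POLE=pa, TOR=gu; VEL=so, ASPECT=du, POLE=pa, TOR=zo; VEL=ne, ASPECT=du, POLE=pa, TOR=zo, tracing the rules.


cell VEL=ne, ASPECT=pa, POLE=so, TOR=gu:
underlying: tav-e-m-bit-id
1. k -> g, p -> b, t -> d / V _ V: fires at position(s) 8: tavembidid
2. b -> p, d -> t, g -> k, v -> f, z -> s / _ #: fires at position(s) 10: tavembidit
surface: tavembidit

cell VEL=so, ASPECT=pa, POLE=so, TOR=zo:
underlying: tav-b-e-bit-id
1. k -> g, p -> b, t -> d / V _ V: fires at position(s) 8: tavbebidid
2. b -> p, d -> t, g -> k, v -> f, z -> s / _ #: fires at position(s) 10: tavbebidit
surface: tavbebidit

cell VEL=ne, ASPECT=ma, POLE=pa, TOR=gu:
underlying: tav-e-m-pr-nz
1. k -> g, p -> b, t -> d / V _ V: no change
2. b -> p, d -> t, g -> k, v -> f, z -> s / _ #: fires at position(s) 9: tavemprns
surface: tavemprns

cell VEL=so, ASPECT=du, POLE=pa, TOR=zo:
underlying: tav-b-e-t-nz
1. k -> g, p -> b, t -> d / V _ V: no change
2. b -> p, d -> t, g -> k, v -> f, z -> s / _ #: fires at position(s) 8: tavbetns
surface: tavbetns

cell VEL=ne, ASPECT=du, POLE=pa, TOR=zo:
underlying: tav-b-m-t-nz
1. k -> g, p -> b, t -> d / V _ V: no change
2. b -> p, d -> t, g -> k, v -> f, z -> s / _ #: fires at position(s) 8: tavbmtns
surface: tavbmtns


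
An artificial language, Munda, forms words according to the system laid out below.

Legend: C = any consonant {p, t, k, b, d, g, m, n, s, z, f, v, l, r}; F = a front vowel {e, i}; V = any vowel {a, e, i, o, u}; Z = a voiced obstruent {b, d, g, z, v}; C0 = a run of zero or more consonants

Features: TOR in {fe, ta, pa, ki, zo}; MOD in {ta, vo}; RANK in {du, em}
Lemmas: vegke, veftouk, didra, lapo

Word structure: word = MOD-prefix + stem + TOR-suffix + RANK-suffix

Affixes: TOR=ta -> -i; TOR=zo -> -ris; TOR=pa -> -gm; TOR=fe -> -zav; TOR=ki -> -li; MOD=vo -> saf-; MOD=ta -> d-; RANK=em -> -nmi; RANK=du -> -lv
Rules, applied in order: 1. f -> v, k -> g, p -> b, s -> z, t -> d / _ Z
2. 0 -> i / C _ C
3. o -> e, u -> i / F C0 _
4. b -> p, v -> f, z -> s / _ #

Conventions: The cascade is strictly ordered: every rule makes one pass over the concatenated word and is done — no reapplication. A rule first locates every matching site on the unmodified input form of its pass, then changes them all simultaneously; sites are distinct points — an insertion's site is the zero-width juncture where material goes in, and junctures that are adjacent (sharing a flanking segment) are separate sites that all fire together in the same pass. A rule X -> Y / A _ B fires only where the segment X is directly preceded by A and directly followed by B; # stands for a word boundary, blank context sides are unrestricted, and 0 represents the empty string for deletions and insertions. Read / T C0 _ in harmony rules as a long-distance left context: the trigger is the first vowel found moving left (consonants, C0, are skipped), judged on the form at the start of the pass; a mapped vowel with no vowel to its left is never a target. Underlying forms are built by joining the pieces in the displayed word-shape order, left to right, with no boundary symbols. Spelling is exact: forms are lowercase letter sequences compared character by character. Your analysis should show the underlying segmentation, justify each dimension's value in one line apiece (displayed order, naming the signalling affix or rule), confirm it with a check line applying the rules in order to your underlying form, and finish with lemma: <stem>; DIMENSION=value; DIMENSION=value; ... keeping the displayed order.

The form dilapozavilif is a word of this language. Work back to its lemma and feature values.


underlying: d-lapo-zav-lv
TOR=fe - signalled by the affix -zav
MOD=ta - signalled by the affix d-
RANK=du - signalled by the affix -lv
check: dlapozavlv -> dlapozavlv -> dilapozaviliv -> dilapozaviliv -> dilapozavilif
lemma: lapo; TOR=fe; MOD=ta; RANK=du


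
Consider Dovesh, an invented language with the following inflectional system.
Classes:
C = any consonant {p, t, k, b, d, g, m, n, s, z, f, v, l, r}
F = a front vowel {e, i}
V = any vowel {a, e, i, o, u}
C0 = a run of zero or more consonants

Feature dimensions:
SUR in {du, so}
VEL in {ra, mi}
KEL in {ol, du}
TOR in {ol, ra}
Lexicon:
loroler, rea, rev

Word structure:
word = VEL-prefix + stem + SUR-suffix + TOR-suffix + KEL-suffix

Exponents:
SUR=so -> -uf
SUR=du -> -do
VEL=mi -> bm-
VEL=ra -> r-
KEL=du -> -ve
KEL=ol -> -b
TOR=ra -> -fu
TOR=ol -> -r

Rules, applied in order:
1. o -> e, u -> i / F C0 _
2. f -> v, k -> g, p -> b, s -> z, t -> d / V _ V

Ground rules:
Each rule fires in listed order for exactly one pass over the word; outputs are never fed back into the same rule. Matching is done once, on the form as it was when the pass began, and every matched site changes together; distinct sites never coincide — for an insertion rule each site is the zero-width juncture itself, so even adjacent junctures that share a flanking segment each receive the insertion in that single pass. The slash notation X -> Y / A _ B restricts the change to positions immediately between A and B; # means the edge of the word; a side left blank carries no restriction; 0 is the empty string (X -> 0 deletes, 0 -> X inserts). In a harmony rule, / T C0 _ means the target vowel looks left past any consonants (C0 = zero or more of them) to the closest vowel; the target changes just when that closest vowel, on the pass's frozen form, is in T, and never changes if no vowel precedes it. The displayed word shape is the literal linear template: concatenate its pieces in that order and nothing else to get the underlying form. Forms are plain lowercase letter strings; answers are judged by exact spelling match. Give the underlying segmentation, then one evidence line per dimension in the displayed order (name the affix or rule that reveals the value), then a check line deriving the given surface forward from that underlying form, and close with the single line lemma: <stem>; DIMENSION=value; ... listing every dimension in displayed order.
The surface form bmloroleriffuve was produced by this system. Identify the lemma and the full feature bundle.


underlying: bm-loroler-uf-fu-ve
SUR=so - signalled by the affix -uf
VEL=mi - signalled by the affix bm-
KEL=du - signalled by the affix -ve
TOR=ra - signalled by the affix -fu
check: bmloroleruffuve -> bmloroleriffuve -> bmloroleriffuve
lemma: loroler; SUR=so; VEL=mi; KEL=du; TOR=ra


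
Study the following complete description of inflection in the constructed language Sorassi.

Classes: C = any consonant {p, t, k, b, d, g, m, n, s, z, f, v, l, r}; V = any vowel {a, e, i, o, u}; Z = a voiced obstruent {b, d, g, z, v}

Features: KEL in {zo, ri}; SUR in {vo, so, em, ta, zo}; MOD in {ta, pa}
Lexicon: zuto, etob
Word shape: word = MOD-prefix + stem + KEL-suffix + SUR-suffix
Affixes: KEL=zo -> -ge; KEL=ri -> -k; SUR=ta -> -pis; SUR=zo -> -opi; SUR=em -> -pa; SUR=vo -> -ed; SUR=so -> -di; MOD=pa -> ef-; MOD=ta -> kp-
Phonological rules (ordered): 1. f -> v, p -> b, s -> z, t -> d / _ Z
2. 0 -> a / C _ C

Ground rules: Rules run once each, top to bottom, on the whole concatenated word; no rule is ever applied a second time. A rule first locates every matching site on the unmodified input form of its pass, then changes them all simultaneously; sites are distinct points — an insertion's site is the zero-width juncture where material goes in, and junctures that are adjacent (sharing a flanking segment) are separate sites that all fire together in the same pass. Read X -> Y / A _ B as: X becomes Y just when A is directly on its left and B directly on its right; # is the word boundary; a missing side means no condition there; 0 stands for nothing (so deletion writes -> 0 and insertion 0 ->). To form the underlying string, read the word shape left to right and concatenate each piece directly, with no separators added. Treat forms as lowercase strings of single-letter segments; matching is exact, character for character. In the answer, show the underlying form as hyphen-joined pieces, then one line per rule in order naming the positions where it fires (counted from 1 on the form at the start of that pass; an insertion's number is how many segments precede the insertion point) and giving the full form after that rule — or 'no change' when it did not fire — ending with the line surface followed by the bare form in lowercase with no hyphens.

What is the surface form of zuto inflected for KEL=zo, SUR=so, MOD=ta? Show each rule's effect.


underlying: kp-zuto-ge-di
1. f -> v, p -> b, s -> z, t -> d / _ Z: fires at position(s) 2: kbzutogedi
2. 0 -> a / C _ C: inserts after position(s) 1, 2: kabazutogedi
surface: kabazutogedi


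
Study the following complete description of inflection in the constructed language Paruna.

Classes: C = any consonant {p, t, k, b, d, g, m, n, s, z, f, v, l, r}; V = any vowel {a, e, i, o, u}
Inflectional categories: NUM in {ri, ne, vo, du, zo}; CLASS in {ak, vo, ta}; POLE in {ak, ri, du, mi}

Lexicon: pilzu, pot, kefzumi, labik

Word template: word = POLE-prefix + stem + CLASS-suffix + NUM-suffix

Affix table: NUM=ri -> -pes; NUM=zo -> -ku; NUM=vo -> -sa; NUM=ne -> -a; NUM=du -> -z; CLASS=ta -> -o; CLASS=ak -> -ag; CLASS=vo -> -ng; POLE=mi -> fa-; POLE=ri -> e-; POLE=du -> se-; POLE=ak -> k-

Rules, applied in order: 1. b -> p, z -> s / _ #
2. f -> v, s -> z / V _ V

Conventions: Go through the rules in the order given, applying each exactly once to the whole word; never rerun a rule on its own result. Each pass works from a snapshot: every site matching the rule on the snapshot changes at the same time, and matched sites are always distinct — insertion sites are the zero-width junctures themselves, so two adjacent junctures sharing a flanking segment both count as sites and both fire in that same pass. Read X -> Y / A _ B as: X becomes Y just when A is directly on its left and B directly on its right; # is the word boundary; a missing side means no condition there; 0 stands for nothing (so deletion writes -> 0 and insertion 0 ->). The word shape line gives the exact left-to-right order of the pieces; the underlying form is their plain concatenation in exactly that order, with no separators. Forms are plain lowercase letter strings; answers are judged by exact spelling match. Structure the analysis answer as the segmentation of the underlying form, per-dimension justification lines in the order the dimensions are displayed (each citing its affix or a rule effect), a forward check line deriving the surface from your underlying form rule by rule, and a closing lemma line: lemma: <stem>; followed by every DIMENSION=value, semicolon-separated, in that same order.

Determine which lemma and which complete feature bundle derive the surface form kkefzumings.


underlying: k-kefzumi-ng-z
NUM=du - signalled by the affix -z
CLASS=vo - signalled by the affix -ng
POLE=ak - signalled by the affix k-
check: kkefzumingz -> kkefzumings -> kkefzumings
lemma: kefzumi; NUM=du; CLASS=vo; POLE=ak


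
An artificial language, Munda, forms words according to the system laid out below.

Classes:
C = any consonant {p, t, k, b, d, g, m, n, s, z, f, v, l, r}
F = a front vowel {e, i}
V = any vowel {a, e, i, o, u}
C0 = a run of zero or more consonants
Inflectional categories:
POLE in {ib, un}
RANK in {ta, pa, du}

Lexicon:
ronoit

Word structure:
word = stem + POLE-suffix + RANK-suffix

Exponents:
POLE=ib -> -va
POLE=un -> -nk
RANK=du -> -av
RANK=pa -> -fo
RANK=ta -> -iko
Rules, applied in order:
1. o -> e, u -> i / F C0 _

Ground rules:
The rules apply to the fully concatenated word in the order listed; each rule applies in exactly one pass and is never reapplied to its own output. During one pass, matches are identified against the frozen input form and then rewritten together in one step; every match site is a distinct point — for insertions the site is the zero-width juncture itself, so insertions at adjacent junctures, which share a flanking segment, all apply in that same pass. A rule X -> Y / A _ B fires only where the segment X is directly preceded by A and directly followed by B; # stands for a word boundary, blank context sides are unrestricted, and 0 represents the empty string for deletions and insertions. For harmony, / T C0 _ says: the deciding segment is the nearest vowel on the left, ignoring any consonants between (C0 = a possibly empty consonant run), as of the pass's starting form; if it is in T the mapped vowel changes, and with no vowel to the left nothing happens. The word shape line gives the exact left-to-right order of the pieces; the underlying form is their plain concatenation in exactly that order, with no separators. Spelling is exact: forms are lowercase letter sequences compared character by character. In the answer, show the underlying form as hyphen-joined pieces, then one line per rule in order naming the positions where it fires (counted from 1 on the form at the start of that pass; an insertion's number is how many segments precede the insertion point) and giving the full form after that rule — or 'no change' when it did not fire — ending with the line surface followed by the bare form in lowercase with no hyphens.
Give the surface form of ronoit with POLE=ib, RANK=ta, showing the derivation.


underlying: ronoit-va-iko
1. o -> e, u -> i / F C0 _: fires at position(s) 11: ronoitvaike
surface: ronoitvaike


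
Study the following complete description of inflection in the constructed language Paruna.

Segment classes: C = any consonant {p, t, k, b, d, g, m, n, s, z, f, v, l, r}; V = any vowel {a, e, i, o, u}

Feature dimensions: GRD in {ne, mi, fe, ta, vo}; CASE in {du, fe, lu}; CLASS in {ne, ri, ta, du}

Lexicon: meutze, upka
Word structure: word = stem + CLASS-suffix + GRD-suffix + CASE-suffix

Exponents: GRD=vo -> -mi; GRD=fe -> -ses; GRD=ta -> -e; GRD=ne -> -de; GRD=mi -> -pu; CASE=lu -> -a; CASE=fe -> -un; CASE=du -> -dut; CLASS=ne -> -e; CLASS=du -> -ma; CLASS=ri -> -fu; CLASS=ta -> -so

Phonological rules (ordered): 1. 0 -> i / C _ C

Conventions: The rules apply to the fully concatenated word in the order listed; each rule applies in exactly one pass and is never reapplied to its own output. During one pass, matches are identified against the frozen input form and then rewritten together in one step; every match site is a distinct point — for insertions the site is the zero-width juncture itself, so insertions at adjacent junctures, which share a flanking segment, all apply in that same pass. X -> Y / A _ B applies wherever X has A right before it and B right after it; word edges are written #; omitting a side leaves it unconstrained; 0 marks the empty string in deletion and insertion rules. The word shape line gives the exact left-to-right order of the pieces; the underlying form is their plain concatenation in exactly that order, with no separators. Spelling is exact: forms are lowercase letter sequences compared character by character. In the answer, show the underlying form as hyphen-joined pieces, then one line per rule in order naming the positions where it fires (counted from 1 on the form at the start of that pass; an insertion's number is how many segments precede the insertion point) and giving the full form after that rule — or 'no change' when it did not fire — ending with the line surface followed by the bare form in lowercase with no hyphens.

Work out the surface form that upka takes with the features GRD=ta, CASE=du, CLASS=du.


underlying: upka-ma-e-dut
1. 0 -> i / C _ C: inserts after position(s) 2: upikamaedut
surface: upikamaedut


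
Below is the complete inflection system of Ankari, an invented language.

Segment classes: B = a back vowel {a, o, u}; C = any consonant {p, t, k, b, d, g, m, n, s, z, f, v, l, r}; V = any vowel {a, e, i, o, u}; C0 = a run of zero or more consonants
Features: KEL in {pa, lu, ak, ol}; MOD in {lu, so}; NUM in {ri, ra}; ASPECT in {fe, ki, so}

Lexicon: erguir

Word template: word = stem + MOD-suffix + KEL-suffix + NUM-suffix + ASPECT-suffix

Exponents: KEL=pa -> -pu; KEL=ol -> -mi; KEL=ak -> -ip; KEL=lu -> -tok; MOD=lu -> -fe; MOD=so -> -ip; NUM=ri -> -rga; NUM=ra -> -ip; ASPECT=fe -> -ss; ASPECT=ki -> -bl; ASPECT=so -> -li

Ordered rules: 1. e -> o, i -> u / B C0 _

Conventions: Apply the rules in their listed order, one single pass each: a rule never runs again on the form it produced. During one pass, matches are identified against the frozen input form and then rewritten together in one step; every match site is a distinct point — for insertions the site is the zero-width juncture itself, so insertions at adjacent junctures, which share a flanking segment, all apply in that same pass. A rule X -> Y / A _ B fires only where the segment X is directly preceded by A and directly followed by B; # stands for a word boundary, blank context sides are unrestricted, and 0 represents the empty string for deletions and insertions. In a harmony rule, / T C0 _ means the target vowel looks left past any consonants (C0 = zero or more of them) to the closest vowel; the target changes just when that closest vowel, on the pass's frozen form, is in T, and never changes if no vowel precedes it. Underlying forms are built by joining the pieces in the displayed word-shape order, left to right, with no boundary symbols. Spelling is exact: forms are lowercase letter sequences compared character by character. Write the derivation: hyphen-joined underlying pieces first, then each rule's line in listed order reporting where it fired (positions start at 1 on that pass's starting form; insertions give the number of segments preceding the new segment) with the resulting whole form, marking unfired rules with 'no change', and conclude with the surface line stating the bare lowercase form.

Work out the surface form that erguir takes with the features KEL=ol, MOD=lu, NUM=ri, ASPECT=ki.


underlying: erguir-fe-mi-rga-bl
1. e -> o, i -> u / B C0 _: fires at position(s) 5: erguurfemirgabl
surface: erguurfemirgabl


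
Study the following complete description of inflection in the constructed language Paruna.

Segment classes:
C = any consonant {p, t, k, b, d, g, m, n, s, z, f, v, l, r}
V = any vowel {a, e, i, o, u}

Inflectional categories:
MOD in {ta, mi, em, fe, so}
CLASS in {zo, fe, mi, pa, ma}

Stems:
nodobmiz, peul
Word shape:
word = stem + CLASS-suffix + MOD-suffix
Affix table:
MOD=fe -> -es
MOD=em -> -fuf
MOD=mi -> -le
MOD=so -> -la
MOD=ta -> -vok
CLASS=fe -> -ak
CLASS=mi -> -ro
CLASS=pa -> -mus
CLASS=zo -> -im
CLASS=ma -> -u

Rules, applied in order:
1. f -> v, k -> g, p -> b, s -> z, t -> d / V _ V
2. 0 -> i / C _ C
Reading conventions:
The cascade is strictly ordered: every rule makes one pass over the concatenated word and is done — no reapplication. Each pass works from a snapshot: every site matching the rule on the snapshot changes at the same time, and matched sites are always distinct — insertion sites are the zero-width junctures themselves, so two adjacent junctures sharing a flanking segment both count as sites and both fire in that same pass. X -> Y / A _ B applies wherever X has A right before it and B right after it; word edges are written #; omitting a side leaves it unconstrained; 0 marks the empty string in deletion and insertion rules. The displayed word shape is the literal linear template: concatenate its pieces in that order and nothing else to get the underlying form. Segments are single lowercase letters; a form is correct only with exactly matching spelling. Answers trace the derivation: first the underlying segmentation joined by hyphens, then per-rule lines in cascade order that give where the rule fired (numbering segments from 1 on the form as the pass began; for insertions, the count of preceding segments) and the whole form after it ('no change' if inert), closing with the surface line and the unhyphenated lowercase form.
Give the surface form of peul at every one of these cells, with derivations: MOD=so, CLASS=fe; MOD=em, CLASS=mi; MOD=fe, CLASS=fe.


cell MOD=so, CLASS=fe:
underlying: peul-ak-la
1. f -> v, k -> g, p -> b, s -> z, t -> d / V _ V: no change
2. 0 -> i / C _ C: inserts after position(s) 6: peulakila
surface: peulakila

cell MOD=em, CLASS=mi:
underlying: peul-ro-fuf
1. f -> v, k -> g, p -> b, s -> z, t -> d / V _ V: fires at position(s) 7: peulrovuf
2. 0 -> i / C _ C: inserts after position(s) 4: peulirovuf
surface: peulirovuf

cell MOD=fe, CLASS=fe:
underlying: peul-ak-es
1. f -> v, k -> g, p -> b, s -> z, t -> d / V _ V: fires at position(s) 6: peulages
2. 0 -> i / C _ C: no change
surface: peulages


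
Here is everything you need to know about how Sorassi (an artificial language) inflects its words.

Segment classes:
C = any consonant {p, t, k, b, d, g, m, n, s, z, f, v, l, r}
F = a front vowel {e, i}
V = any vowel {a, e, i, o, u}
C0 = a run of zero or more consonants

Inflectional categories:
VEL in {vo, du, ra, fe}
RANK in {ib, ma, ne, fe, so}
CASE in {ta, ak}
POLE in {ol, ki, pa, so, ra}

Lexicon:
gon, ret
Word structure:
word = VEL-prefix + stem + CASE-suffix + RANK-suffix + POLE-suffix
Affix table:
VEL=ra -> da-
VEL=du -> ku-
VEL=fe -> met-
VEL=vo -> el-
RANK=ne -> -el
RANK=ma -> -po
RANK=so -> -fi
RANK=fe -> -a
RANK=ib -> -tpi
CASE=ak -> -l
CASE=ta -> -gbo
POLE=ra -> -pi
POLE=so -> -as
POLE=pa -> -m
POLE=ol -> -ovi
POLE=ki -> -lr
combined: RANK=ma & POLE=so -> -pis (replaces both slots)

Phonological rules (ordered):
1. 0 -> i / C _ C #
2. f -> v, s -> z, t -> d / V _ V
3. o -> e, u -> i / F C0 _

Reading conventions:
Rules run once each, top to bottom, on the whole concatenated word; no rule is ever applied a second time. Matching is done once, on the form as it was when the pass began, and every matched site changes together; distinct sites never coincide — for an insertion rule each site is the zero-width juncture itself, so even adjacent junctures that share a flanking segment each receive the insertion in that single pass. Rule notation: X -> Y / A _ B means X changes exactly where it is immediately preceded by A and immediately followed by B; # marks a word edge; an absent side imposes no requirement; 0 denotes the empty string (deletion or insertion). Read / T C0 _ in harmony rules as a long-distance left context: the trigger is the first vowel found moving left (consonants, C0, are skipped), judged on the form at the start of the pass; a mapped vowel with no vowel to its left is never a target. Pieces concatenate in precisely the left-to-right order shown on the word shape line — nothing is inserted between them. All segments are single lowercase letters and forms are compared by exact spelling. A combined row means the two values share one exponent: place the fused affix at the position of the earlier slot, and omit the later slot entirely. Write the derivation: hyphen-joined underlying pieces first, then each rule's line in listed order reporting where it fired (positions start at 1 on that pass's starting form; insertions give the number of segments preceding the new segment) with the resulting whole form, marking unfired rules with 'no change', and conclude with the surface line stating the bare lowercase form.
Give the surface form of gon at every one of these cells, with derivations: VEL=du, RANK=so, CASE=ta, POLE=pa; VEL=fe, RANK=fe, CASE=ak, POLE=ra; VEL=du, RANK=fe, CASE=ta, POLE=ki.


cell VEL=du, RANK=so, CASE=ta, POLE=pa:
underlying: ku-gon-gbo-fi-m
1. 0 -> i / C _ C #: no change
2. f -> v, s -> z, t -> d / V _ V: fires at position(s) 9: kugongbovim
3. o -> e, u -> i / F C0 _: no change
surface: kugongbovim

cell VEL=fe, RANK=fe, CASE=ak, POLE=ra:
underlying: met-gon-l-a-pi
1. 0 -> i / C _ C #: no change
2. f -> v, s -> z, t -> d / V _ V: no change
3. o -> e, u -> i / F C0 _: fires at position(s) 5: metgenlapi
surface: metgenlapi

cell VEL=du, RANK=fe, CASE=ta, POLE=ki:
underlying: ku-gon-gbo-a-lr
1. 0 -> i / C _ C #: inserts after position(s) 10: kugongboalir
2. f -> v, s -> z, t -> d / V _ V: no change
3. o -> e, u -> i / F C0 _: no change
surface: kugongboalir
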